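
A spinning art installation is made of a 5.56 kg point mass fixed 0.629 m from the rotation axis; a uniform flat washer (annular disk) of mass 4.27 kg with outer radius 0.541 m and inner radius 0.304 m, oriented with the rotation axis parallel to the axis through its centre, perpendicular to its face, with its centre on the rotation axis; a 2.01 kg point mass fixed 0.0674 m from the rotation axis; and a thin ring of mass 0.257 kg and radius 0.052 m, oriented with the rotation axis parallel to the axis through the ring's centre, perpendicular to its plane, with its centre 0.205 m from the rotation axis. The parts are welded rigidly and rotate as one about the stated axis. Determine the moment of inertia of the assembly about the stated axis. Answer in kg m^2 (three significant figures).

Point mass: I_cm = 0; centre at d = 0.629 m, so the parallel axis theorem gives I = 0 + (5.56)(0.629)² = 2.1998 kg m^2.
Annular disk: I_cm = (1/2)M(R²+r²) = (1/2)(4.27)[(0.541)² + (0.304)²] = 0.82218 kg m^2; axis through the centre, so I = 0.82218 kg m^2.
Point mass: I_cm = 0; centre at d = 0.0674 m, so the parallel axis theorem gives I = 0 + (2.01)(0.0674)² = 0.0091309 kg m^2.
Thin ring: I_cm = MR² = (0.257)(0.052)² = 0.00069493 kg m^2; centre at d = 0.205 m, so the parallel axis theorem gives I = 0.00069493 + (0.257)(0.205)² = 0.011495 kg m^2.
Total I = 2.1998 + 0.82218 + 0.0091309 + 0.011495 = 3.0426 kg m^2.

3.04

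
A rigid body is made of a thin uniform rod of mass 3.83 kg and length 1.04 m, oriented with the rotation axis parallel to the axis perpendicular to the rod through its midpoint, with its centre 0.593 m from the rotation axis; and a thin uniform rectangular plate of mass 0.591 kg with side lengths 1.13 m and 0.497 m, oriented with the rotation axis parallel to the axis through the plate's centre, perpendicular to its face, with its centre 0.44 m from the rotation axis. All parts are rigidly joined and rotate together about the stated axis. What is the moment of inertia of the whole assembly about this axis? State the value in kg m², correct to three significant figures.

1.88

Thin rod: I_cm = (1/12)ML² = (1/12)(3.83)(1.04)² = 0.34521 kg m²; centre at d = 0.593 m, so the parallel axis theorem gives I = 0.34521 + (3.83)(0.593)² = 1.692 kg m².
Rectangular plate: I_cm = (1/12)M(a²+b²) = (1/12)(0.591)[(1.13)² + (0.497)²] = 0.075053 kg m²; centre at d = 0.44 m, so the parallel axis theorem gives I = 0.075053 + (0.591)(0.44)² = 0.18947 kg m².
Total I = 1.692 + 0.18947 = 1.8815 kg m².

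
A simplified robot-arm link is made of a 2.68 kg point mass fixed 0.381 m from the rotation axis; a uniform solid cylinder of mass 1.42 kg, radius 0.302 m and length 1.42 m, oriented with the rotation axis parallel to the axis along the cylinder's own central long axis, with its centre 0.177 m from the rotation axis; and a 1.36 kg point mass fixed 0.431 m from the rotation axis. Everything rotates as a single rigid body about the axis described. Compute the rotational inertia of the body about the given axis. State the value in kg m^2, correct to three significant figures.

0.751

Point mass: I_cm = 0; centre at d = 0.381 m, so the parallel axis theorem gives I = 0 + (2.68)(0.381)² = 0.38903 kg m^2.
Solid cylinder: I_cm = (1/2)MR² = (1/2)(1.42)(0.302)² = 0.064755 kg m^2; centre at d = 0.177 m, so the parallel axis theorem gives I = 0.064755 + (1.42)(0.177)² = 0.10924 kg m^2.
Point mass: I_cm = 0; centre at d = 0.431 m, so the parallel axis theorem gives I = 0 + (1.36)(0.431)² = 0.25263 kg m^2.
Total I = 0.38903 + 0.10924 + 0.25263 = 0.75091 kg m^2.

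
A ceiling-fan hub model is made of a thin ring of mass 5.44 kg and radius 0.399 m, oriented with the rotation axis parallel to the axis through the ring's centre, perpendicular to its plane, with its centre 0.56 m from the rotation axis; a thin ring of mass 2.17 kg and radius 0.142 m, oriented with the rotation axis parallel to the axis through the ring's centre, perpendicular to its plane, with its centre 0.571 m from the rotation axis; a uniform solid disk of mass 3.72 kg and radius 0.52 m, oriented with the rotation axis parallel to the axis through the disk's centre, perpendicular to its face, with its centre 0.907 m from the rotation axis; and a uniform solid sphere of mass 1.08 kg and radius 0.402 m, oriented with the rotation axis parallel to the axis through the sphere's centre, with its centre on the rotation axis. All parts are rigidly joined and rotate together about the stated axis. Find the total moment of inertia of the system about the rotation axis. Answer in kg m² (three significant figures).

Thin ring: I_cm = MR² = (5.44)(0.399)² = 0.86605 kg m²; centre at d = 0.56 m, so I = I_cm + Md² gives I = 0.86605 + (5.44)(0.56)² = 2.572 kg m².
Thin ring: I_cm = MR² = (2.17)(0.142)² = 0.043756 kg m²; centre at d = 0.571 m, so I = I_cm + Md² gives I = 0.043756 + (2.17)(0.571)² = 0.75126 kg m².
Solid disk: I_cm = (1/2)MR² = (1/2)(3.72)(0.52)² = 0.50294 kg m²; centre at d = 0.907 m, so I = I_cm + Md² gives I = 0.50294 + (3.72)(0.907)² = 3.5632 kg m².
Solid sphere: I_cm = (2/5)MR² = (2/5)(1.08)(0.402)² = 0.069813 kg m²; axis through the centre, so I = 0.069813 kg m².
Total I = 2.572 + 0.75126 + 3.5632 + 0.069813 = 6.9563 kg m².

6.96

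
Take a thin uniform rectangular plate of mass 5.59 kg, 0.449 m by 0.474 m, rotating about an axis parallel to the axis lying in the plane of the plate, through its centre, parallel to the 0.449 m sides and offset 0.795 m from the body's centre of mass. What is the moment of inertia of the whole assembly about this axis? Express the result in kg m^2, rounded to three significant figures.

I_cm = (1/12)Mb² = (1/12)(5.59)(0.474)² = 0.10466 kg m^2; centre at d = 0.795 m, so the parallel axis theorem gives I = 0.10466 + (5.59)(0.795)² = 3.6377 kg m^2.

3.64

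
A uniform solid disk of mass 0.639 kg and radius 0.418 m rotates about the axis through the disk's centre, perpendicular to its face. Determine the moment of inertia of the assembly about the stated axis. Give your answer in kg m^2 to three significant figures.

0.0558

I_cm = (1/2)MR² = (1/2)(0.639)(0.418)² = 0.055824 kg m^2; axis through the centre, so I = 0.055824 kg m^2.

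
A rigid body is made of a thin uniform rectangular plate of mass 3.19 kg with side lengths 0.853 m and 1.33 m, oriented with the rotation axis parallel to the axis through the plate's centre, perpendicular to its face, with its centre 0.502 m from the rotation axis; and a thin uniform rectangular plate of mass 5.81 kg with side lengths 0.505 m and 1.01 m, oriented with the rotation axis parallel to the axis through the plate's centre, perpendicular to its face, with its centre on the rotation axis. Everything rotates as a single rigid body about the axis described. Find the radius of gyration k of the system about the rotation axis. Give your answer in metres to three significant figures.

0.481

Rectangular plate: I_cm = (1/12)M(a²+b²) = (1/12)(3.19)[(0.853)² + (1.33)²] = 0.66366 kg m^2; centre at d = 0.502 m, so I = I_cm + Md² gives I = 0.66366 + (3.19)(0.502)² = 1.4675 kg m^2.
Rectangular plate: I_cm = (1/12)M(a²+b²) = (1/12)(5.81)[(0.505)² + (1.01)²] = 0.61737 kg m^2; axis through the centre, so I = 0.61737 kg m^2.
Total I = 2.0849 kg m^2; total mass M = 9 kg.
k = √(I/M) = √(2.0849/9) = 0.48131 m.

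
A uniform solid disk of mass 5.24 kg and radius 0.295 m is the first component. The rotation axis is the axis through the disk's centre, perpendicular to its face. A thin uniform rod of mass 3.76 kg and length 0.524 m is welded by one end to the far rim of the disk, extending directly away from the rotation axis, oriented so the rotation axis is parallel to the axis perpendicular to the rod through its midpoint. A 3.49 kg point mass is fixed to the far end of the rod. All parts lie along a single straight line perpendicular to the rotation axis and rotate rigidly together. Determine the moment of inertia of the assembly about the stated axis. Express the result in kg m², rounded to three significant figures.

Solid disk: I_cm = (1/2)MR² = (1/2)(5.24)(0.295)² = 0.22801 kg m²; axis through the centre, so I = 0.22801 kg m².
Thin rod: I_cm = (1/12)ML² = (1/12)(3.76)(0.524)² = 0.086034 kg m²; centre at d = 0.295 + 0.262 = 0.557 m, so I = I_cm + Md² gives I = 0.086034 + (3.76)(0.557)² = 1.2526 kg m².
Point mass: I_cm = 0; centre at d = 0.295 + 0.262 + 0.262 = 0.819 m, so I = I_cm + Md² gives I = 0 + (3.49)(0.819)² = 2.341 kg m².
Total I = 0.22801 + 1.2526 + 2.341 = 3.8215 kg m².

3.82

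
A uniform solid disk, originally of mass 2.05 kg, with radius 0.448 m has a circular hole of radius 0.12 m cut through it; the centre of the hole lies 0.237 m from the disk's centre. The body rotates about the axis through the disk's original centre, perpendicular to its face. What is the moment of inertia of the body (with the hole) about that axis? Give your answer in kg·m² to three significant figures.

0.196

Unpierced body about its centre: I₀ = (1/2)MR² = (1/2)(2.05)(0.448)² = 0.20572 kg·m².
The removed disk has mass m = M·(r/R)² = (2.05)(0.12/0.448)² = 0.14708 kg (same uniform areal density).
Its moment of inertia about the rotation axis (parallel-axis theorem): I_hole = (1/2)mr² + md² = (1/2)(0.14708)(0.12)² + (0.14708)(0.237)² = 0.0093205 kg·m².
Treating the hole as negative mass, I = I₀ − I_hole = 0.20572 − 0.0093205 = 0.1964 kg·m².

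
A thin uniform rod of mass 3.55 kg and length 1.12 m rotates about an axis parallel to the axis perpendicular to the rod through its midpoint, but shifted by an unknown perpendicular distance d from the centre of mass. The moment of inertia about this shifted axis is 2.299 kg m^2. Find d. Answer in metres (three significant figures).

About the centre-of-mass axis, I_cm = (1/12)ML² = (1/12)(3.55)(1.12)² = 0.37109 kg m^2.
Parallel axis theorem: I = I_cm + Md², so Md² = 2.299 − 0.37109 = 1.9279 kg m^2.
d = √(1.9279 / 3.55) = 0.73693 m.

0.737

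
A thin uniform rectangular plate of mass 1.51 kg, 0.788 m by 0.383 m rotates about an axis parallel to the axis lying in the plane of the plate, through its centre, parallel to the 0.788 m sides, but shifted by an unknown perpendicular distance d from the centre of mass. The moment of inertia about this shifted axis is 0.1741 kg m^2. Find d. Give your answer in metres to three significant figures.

0.321

About the centre-of-mass axis, I_cm = (1/12)Mb² = (1/12)(1.51)(0.383)² = 0.018458 kg m^2.
Parallel axis theorem: I = I_cm + Md², so Md² = 0.1741 − 0.018458 = 0.15564 kg m^2.
d = √(0.15564 / 1.51) = 0.32105 m.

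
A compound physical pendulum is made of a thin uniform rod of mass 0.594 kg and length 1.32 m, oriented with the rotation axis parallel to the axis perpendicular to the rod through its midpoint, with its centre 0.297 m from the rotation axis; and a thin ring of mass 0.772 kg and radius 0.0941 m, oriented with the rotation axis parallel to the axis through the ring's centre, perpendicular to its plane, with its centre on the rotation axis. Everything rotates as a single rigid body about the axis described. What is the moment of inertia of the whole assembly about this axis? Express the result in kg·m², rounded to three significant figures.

0.145

Thin rod: I_cm = (1/12)ML² = (1/12)(0.594)(1.32)² = 0.086249 kg·m²; centre at d = 0.297 m, so the parallel axis theorem gives I = 0.086249 + (0.594)(0.297)² = 0.13864 kg·m².
Thin ring: I_cm = MR² = (0.772)(0.0941)² = 0.0068359 kg·m²; axis through the centre, so I = 0.0068359 kg·m².
Total I = 0.13864 + 0.0068359 = 0.14548 kg·m².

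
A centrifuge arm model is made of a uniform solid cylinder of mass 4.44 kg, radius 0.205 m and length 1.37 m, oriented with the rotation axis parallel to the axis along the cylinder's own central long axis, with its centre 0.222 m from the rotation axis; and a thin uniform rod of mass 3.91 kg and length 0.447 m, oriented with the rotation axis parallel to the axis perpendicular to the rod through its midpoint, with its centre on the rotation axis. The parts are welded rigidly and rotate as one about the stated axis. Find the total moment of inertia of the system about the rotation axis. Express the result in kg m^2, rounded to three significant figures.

Solid cylinder: I_cm = (1/2)MR² = (1/2)(4.44)(0.205)² = 0.093295 kg m^2; centre at d = 0.222 m, so the parallel axis theorem gives I = 0.093295 + (4.44)(0.222)² = 0.31212 kg m^2.
Thin rod: I_cm = (1/12)ML² = (1/12)(3.91)(0.447)² = 0.065104 kg m^2; axis through the centre, so I = 0.065104 kg m^2.
Total I = 0.31212 + 0.065104 = 0.37722 kg m^2.

0.377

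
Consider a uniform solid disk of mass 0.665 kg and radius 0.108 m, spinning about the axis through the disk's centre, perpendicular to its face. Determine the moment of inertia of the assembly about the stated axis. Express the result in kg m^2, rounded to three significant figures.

I_cm = (1/2)MR² = (1/2)(0.665)(0.108)² = 0.0038783 kg m^2; axis through the centre, so I = 0.0038783 kg m^2.

0.00388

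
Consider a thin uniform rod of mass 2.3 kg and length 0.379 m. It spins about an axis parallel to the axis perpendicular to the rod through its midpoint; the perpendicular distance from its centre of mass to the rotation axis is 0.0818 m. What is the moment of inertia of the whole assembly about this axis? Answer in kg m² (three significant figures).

I_cm = (1/12)ML² = (1/12)(2.3)(0.379)² = 0.027531 kg m²; centre at d = 0.0818 m, so I = I_cm + Md² gives I = 0.027531 + (2.3)(0.0818)² = 0.042921 kg m².

0.0429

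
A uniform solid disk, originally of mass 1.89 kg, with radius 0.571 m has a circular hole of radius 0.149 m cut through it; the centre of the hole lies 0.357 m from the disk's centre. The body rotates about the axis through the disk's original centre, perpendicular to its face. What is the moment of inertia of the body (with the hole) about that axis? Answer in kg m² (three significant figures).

0.290

Unpierced body about its centre: I₀ = (1/2)MR² = (1/2)(1.89)(0.571)² = 0.30811 kg m².
The removed disk has mass m = M·(r/R)² = (1.89)(0.149/0.571)² = 0.1287 kg (same uniform areal density).
Its moment of inertia about the rotation axis (parallel-axis theorem): I_hole = (1/2)mr² + md² = (1/2)(0.1287)(0.149)² + (0.1287)(0.357)² = 0.017831 kg m².
Treating the hole as negative mass, I = I₀ − I_hole = 0.30811 − 0.017831 = 0.29028 kg m².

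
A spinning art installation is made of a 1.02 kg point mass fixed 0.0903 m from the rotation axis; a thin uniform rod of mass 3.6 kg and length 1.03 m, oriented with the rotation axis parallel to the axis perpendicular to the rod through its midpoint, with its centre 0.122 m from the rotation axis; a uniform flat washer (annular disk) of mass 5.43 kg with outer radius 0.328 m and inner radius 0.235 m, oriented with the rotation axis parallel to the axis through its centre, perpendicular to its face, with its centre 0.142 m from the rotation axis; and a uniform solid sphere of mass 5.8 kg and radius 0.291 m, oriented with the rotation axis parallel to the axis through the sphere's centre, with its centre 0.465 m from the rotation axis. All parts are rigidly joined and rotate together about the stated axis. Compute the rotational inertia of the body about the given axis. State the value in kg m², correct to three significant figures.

2.38

Point mass: I_cm = 0; centre at d = 0.0903 m, so the parallel axis theorem gives I = 0 + (1.02)(0.0903)² = 0.0083172 kg m².
Thin rod: I_cm = (1/12)ML² = (1/12)(3.6)(1.03)² = 0.31827 kg m²; centre at d = 0.122 m, so the parallel axis theorem gives I = 0.31827 + (3.6)(0.122)² = 0.37185 kg m².
Annular disk: I_cm = (1/2)M(R²+r²) = (1/2)(5.43)[(0.328)² + (0.235)²] = 0.44203 kg m²; centre at d = 0.142 m, so the parallel axis theorem gives I = 0.44203 + (5.43)(0.142)² = 0.55152 kg m².
Solid sphere: I_cm = (2/5)MR² = (2/5)(5.8)(0.291)² = 0.19646 kg m²; centre at d = 0.465 m, so the parallel axis theorem gives I = 0.19646 + (5.8)(0.465)² = 1.4506 kg m².
Total I = 0.0083172 + 0.37185 + 0.55152 + 1.4506 = 2.3823 kg m².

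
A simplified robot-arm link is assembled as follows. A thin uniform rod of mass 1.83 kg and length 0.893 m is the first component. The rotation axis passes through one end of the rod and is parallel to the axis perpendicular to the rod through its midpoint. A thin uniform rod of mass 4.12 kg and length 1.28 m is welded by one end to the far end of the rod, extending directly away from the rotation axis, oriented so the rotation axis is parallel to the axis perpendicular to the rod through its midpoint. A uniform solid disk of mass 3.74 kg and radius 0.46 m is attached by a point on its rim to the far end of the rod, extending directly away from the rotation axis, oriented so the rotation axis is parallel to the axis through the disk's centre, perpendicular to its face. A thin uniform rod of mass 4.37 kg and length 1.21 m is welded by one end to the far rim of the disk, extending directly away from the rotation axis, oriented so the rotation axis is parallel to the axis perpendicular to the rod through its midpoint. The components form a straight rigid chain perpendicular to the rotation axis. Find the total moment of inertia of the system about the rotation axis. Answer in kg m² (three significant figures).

97.3

Thin rod: I_cm = (1/12)ML² = (1/12)(1.83)(0.893)² = 0.12161 kg m²; centre at d = 0.4465 m, so the parallel axis theorem gives I = 0.12161 + (1.83)(0.4465)² = 0.48644 kg m².
Thin rod: I_cm = (1/12)ML² = (1/12)(4.12)(1.28)² = 0.56252 kg m²; centre at d = 0.4465 + 0.4465 + 0.64 = 1.533 m, so the parallel axis theorem gives I = 0.56252 + (4.12)(1.533)² = 10.245 kg m².
Solid disk: I_cm = (1/2)MR² = (1/2)(3.74)(0.46)² = 0.39569 kg m²; centre at d = 0.4465 + 0.4465 + 0.64 + 0.64 + 0.46 = 2.633 m, so the parallel axis theorem gives I = 0.39569 + (3.74)(2.633)² = 26.324 kg m².
Thin rod: I_cm = (1/12)ML² = (1/12)(4.37)(1.21)² = 0.53318 kg m²; centre at d = 0.4465 + 0.4465 + 0.64 + 0.64 + 0.46 + 0.46 + 0.605 = 3.698 m, so the parallel axis theorem gives I = 0.53318 + (4.37)(3.698)² = 60.294 kg m².
Total I = 0.48644 + 10.245 + 26.324 + 60.294 = 97.349 kg m².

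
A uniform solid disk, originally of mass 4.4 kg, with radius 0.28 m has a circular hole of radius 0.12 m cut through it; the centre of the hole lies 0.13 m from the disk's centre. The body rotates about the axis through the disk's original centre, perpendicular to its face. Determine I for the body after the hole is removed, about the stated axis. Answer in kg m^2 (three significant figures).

0.153

Unpierced body about its centre: I₀ = (1/2)MR² = (1/2)(4.4)(0.28)² = 0.17248 kg m^2.
The removed disk has mass m = M·(r/R)² = (4.4)(0.12/0.28)² = 0.80816 kg (same uniform areal density).
Its moment of inertia about the rotation axis (parallel-axis theorem): I_hole = (1/2)mr² + md² = (1/2)(0.80816)(0.12)² + (0.80816)(0.13)² = 0.019477 kg m^2.
Treating the hole as negative mass, I = I₀ − I_hole = 0.17248 − 0.019477 = 0.153 kg m^2.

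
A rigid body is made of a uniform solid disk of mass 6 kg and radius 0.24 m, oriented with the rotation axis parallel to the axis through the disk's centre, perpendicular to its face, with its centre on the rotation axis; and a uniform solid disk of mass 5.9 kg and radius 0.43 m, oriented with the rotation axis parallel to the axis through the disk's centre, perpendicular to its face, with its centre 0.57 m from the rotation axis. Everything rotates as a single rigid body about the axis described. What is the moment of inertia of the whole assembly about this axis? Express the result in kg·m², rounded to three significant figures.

Solid disk: I_cm = (1/2)MR² = (1/2)(6)(0.24)² = 0.1728 kg·m²; axis through the centre, so I = 0.1728 kg·m².
Solid disk: I_cm = (1/2)MR² = (1/2)(5.9)(0.43)² = 0.54546 kg·m²; centre at d = 0.57 m, so I = I_cm + Md² gives I = 0.54546 + (5.9)(0.57)² = 2.4624 kg·m².
Total I = 0.1728 + 2.4624 = 2.6352 kg·m².

2.64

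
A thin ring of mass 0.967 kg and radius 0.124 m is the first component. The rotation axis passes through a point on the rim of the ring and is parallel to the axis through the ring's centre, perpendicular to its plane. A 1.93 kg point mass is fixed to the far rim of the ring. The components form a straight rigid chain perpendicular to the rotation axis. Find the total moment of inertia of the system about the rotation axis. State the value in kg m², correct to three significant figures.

Thin ring: I_cm = MR² = (0.967)(0.124)² = 0.014869 kg m²; centre at d = 0.124 m, so I = I_cm + Md² gives I = 0.014869 + (0.967)(0.124)² = 0.029737 kg m².
Point mass: I_cm = 0; centre at d = 0.124 + 0.124 = 0.248 m, so I = I_cm + Md² gives I = 0 + (1.93)(0.248)² = 0.1187 kg m².
Total I = 0.029737 + 0.1187 = 0.14844 kg m².

0.148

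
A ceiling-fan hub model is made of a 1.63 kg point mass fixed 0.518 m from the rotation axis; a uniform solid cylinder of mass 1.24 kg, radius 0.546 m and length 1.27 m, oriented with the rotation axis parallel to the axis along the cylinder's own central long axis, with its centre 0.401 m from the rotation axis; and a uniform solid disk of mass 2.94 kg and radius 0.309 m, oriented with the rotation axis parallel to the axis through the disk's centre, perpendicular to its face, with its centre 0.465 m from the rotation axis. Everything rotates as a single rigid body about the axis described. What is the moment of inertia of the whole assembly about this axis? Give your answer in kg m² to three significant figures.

Point mass: I_cm = 0; centre at d = 0.518 m, so I = I_cm + Md² gives I = 0 + (1.63)(0.518)² = 0.43737 kg m².
Solid cylinder: I_cm = (1/2)MR² = (1/2)(1.24)(0.546)² = 0.18483 kg m²; centre at d = 0.401 m, so I = I_cm + Md² gives I = 0.18483 + (1.24)(0.401)² = 0.38423 kg m².
Solid disk: I_cm = (1/2)MR² = (1/2)(2.94)(0.309)² = 0.14036 kg m²; centre at d = 0.465 m, so I = I_cm + Md² gives I = 0.14036 + (2.94)(0.465)² = 0.77606 kg m².
Total I = 0.43737 + 0.38423 + 0.77606 = 1.5977 kg m².

1.60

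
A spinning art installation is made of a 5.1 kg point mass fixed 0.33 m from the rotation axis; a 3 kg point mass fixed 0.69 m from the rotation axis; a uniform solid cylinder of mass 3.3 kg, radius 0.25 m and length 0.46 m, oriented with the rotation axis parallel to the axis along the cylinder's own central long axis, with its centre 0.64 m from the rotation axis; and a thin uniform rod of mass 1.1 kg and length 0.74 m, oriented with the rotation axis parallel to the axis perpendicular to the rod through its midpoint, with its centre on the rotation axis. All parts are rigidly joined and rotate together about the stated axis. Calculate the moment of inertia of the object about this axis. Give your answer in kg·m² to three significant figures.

Point mass: I_cm = 0; centre at d = 0.33 m, so I = I_cm + Md² gives I = 0 + (5.1)(0.33)² = 0.55539 kg·m².
Point mass: I_cm = 0; centre at d = 0.69 m, so I = I_cm + Md² gives I = 0 + (3)(0.69)² = 1.4283 kg·m².
Solid cylinder: I_cm = (1/2)MR² = (1/2)(3.3)(0.25)² = 0.10312 kg·m²; centre at d = 0.64 m, so I = I_cm + Md² gives I = 0.10312 + (3.3)(0.64)² = 1.4548 kg·m².
Thin rod: I_cm = (1/12)ML² = (1/12)(1.1)(0.74)² = 0.050197 kg·m²; axis through the centre, so I = 0.050197 kg·m².
Total I = 0.55539 + 1.4283 + 1.4548 + 0.050197 = 3.4887 kg·m².

3.49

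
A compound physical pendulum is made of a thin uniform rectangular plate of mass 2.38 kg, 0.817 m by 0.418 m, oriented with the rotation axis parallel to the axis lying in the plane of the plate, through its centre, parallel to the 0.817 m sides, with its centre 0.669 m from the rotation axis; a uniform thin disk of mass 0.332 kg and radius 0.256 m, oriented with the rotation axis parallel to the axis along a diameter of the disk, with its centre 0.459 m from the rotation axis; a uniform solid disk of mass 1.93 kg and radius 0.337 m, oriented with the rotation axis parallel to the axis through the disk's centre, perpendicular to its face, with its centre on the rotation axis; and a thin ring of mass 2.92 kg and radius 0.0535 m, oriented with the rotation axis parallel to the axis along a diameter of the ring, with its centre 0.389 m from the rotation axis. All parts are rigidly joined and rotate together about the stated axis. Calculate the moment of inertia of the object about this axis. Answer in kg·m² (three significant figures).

1.73

Rectangular plate: I_cm = (1/12)Mb² = (1/12)(2.38)(0.418)² = 0.034654 kg·m²; centre at d = 0.669 m, so I = I_cm + Md² gives I = 0.034654 + (2.38)(0.669)² = 1.0998 kg·m².
Thin disk: I_cm = (1/4)MR² = (1/4)(0.332)(0.256)² = 0.0054395 kg·m²; centre at d = 0.459 m, so I = I_cm + Md² gives I = 0.0054395 + (0.332)(0.459)² = 0.075386 kg·m².
Solid disk: I_cm = (1/2)MR² = (1/2)(1.93)(0.337)² = 0.10959 kg·m²; axis through the centre, so I = 0.10959 kg·m².
Thin ring: I_cm = (1/2)MR² = (1/2)(2.92)(0.0535)² = 0.0041789 kg·m²; centre at d = 0.389 m, so I = I_cm + Md² gives I = 0.0041789 + (2.92)(0.389)² = 0.44604 kg·m².
Total I = 1.0998 + 0.075386 + 0.10959 + 0.44604 = 1.7309 kg·m².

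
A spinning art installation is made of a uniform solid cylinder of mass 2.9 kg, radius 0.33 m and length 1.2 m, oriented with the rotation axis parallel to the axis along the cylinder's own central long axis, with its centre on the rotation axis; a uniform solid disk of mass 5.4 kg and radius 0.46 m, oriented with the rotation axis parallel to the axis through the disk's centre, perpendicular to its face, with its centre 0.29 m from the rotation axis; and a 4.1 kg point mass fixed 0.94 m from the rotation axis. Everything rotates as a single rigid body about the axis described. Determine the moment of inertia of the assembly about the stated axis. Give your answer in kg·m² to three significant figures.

Solid cylinder: I_cm = (1/2)MR² = (1/2)(2.9)(0.33)² = 0.15791 kg·m²; axis through the centre, so I = 0.15791 kg·m².
Solid disk: I_cm = (1/2)MR² = (1/2)(5.4)(0.46)² = 0.57132 kg·m²; centre at d = 0.29 m, so I = I_cm + Md² gives I = 0.57132 + (5.4)(0.29)² = 1.0255 kg·m².
Point mass: I_cm = 0; centre at d = 0.94 m, so I = I_cm + Md² gives I = 0 + (4.1)(0.94)² = 3.6228 kg·m².
Total I = 0.15791 + 1.0255 + 3.6228 = 4.8061 kg·m².

4.81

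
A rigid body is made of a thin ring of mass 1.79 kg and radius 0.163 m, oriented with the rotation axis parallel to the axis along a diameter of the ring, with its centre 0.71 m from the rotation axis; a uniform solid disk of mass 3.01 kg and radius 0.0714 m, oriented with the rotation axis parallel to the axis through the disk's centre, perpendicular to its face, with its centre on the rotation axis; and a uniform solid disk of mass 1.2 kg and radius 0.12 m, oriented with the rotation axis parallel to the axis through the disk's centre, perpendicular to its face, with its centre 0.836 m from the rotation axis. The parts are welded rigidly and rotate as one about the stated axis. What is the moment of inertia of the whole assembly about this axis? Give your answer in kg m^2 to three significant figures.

1.78

Thin ring: I_cm = (1/2)MR² = (1/2)(1.79)(0.163)² = 0.023779 kg m^2; centre at d = 0.71 m, so the parallel axis theorem gives I = 0.023779 + (1.79)(0.71)² = 0.92612 kg m^2.
Solid disk: I_cm = (1/2)MR² = (1/2)(3.01)(0.0714)² = 0.0076724 kg m^2; axis through the centre, so I = 0.0076724 kg m^2.
Solid disk: I_cm = (1/2)MR² = (1/2)(1.2)(0.12)² = 0.00864 kg m^2; centre at d = 0.836 m, so the parallel axis theorem gives I = 0.00864 + (1.2)(0.836)² = 0.84732 kg m^2.
Total I = 0.92612 + 0.0076724 + 0.84732 = 1.7811 kg m^2.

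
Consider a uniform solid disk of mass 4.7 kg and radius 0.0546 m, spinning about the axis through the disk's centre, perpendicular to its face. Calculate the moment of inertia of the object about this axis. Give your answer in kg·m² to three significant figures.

0.00701

I_cm = (1/2)MR² = (1/2)(4.7)(0.0546)² = 0.0070057 kg·m²; axis through the centre, so I = 0.0070057 kg·m².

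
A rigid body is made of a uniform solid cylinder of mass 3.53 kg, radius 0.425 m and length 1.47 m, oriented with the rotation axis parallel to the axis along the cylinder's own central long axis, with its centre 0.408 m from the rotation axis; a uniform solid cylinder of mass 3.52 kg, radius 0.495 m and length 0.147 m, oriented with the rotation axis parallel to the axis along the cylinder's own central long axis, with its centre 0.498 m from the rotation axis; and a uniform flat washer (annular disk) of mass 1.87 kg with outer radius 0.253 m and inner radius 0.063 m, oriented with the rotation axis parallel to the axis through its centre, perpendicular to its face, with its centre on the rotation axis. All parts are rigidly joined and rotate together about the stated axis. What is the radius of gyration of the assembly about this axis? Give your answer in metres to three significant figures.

Solid cylinder: I_cm = (1/2)MR² = (1/2)(3.53)(0.425)² = 0.3188 kg m²; centre at d = 0.408 m, so I = I_cm + Md² gives I = 0.3188 + (3.53)(0.408)² = 0.90642 kg m².
Solid cylinder: I_cm = (1/2)MR² = (1/2)(3.52)(0.495)² = 0.43124 kg m²; centre at d = 0.498 m, so I = I_cm + Md² gives I = 0.43124 + (3.52)(0.498)² = 1.3042 kg m².
Annular disk: I_cm = (1/2)M(R²+r²) = (1/2)(1.87)[(0.253)² + (0.063)²] = 0.063559 kg m²; axis through the centre, so I = 0.063559 kg m².
Total I = 2.2742 kg m²; total mass M = 8.92 kg.
k = √(I/M) = √(2.2742/8.92) = 0.50493 m.

0.505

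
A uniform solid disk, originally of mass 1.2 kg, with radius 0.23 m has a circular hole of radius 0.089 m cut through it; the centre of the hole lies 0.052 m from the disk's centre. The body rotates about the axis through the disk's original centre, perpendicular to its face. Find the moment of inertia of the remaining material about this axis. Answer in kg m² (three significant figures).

0.0305

Unpierced body about its centre: I₀ = (1/2)MR² = (1/2)(1.2)(0.23)² = 0.03174 kg m².
The removed disk has mass m = M·(r/R)² = (1.2)(0.089/0.23)² = 0.17968 kg (same uniform areal density).
Its moment of inertia about the rotation axis (parallel-axis theorem): I_hole = (1/2)mr² + md² = (1/2)(0.17968)(0.089)² + (0.17968)(0.052)² = 0.0011975 kg m².
Treating the hole as negative mass, I = I₀ − I_hole = 0.03174 − 0.0011975 = 0.030543 kg m².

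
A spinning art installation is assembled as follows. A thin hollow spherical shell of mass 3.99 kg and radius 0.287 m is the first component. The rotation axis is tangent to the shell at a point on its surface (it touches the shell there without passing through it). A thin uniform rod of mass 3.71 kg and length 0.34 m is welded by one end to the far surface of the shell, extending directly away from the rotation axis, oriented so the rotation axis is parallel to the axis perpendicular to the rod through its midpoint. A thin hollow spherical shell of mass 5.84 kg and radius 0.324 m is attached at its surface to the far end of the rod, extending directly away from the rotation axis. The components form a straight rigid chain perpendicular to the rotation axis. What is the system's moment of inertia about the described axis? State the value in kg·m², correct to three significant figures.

Spherical shell: I_cm = (2/3)MR² = (2/3)(3.99)(0.287)² = 0.2191 kg·m²; centre at d = 0.287 m, so the parallel axis theorem gives I = 0.2191 + (3.99)(0.287)² = 0.54775 kg·m².
Thin rod: I_cm = (1/12)ML² = (1/12)(3.71)(0.34)² = 0.03574 kg·m²; centre at d = 0.287 + 0.287 + 0.17 = 0.744 m, so the parallel axis theorem gives I = 0.03574 + (3.71)(0.744)² = 2.0894 kg·m².
Spherical shell: I_cm = (2/3)MR² = (2/3)(5.84)(0.324)² = 0.40871 kg·m²; centre at d = 0.287 + 0.287 + 0.17 + 0.17 + 0.324 = 1.238 m, so the parallel axis theorem gives I = 0.40871 + (5.84)(1.238)² = 9.3593 kg·m².
Total I = 0.54775 + 2.0894 + 9.3593 = 11.996 kg·m².

12.0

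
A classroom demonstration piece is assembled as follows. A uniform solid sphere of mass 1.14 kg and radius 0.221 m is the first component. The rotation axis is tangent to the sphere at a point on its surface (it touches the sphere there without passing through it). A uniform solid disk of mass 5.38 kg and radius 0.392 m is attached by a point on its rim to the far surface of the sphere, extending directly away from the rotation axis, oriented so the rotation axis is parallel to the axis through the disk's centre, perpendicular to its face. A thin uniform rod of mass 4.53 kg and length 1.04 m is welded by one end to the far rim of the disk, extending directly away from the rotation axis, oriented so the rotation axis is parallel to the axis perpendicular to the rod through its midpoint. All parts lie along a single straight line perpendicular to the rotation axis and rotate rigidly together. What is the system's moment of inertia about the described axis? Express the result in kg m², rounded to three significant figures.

18.5

Solid sphere: I_cm = (2/5)MR² = (2/5)(1.14)(0.221)² = 0.022271 kg m²; centre at d = 0.221 m, so the parallel axis theorem gives I = 0.022271 + (1.14)(0.221)² = 0.07795 kg m².
Solid disk: I_cm = (1/2)MR² = (1/2)(5.38)(0.392)² = 0.41336 kg m²; centre at d = 0.221 + 0.221 + 0.392 = 0.834 m, so the parallel axis theorem gives I = 0.41336 + (5.38)(0.834)² = 4.1554 kg m².
Thin rod: I_cm = (1/12)ML² = (1/12)(4.53)(1.04)² = 0.4083 kg m²; centre at d = 0.221 + 0.221 + 0.392 + 0.392 + 0.52 = 1.746 m, so the parallel axis theorem gives I = 0.4083 + (4.53)(1.746)² = 14.218 kg m².
Total I = 0.07795 + 4.1554 + 14.218 = 18.451 kg m².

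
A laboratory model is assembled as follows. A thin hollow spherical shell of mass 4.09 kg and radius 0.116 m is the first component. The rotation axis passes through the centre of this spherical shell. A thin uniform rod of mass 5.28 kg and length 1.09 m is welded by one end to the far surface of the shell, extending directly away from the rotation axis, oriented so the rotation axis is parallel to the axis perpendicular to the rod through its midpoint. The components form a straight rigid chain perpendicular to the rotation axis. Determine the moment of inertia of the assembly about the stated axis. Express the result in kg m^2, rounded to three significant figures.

Spherical shell: I_cm = (2/3)MR² = (2/3)(4.09)(0.116)² = 0.03669 kg m^2; axis through the centre, so I = 0.03669 kg m^2.
Thin rod: I_cm = (1/12)ML² = (1/12)(5.28)(1.09)² = 0.52276 kg m^2; centre at d = 0.116 + 0.545 = 0.661 m, so the parallel axis theorem gives I = 0.52276 + (5.28)(0.661)² = 2.8297 kg m^2.
Total I = 0.03669 + 2.8297 = 2.8664 kg m^2.

2.87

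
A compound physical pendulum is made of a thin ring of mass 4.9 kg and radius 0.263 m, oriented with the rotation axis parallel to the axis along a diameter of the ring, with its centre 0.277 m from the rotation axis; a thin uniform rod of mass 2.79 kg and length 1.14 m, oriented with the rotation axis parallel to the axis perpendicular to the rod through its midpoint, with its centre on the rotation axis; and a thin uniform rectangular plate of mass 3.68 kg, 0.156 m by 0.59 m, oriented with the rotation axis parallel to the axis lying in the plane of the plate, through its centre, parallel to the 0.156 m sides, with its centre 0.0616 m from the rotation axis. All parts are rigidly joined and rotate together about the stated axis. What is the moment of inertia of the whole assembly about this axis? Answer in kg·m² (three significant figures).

Thin ring: I_cm = (1/2)MR² = (1/2)(4.9)(0.263)² = 0.16946 kg·m²; centre at d = 0.277 m, so the parallel axis theorem gives I = 0.16946 + (4.9)(0.277)² = 0.54544 kg·m².
Thin rod: I_cm = (1/12)ML² = (1/12)(2.79)(1.14)² = 0.30216 kg·m²; axis through the centre, so I = 0.30216 kg·m².
Rectangular plate: I_cm = (1/12)Mb² = (1/12)(3.68)(0.59)² = 0.10675 kg·m²; centre at d = 0.0616 m, so the parallel axis theorem gives I = 0.10675 + (3.68)(0.0616)² = 0.12071 kg·m².
Total I = 0.54544 + 0.30216 + 0.12071 = 0.96831 kg·m².

0.968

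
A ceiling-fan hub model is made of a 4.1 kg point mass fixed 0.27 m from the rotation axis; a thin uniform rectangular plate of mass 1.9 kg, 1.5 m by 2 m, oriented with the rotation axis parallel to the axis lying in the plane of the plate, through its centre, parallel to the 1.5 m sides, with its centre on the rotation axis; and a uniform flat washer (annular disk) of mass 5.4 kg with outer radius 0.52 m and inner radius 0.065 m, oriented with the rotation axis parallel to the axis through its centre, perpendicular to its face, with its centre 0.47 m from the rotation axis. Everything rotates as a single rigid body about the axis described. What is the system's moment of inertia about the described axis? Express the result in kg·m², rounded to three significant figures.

2.87

Point mass: I_cm = 0; centre at d = 0.27 m, so the parallel axis theorem gives I = 0 + (4.1)(0.27)² = 0.29889 kg·m².
Rectangular plate: I_cm = (1/12)Mb² = (1/12)(1.9)(2)² = 0.63333 kg·m²; axis through the centre, so I = 0.63333 kg·m².
Annular disk: I_cm = (1/2)M(R²+r²) = (1/2)(5.4)[(0.52)² + (0.065)²] = 0.74149 kg·m²; centre at d = 0.47 m, so the parallel axis theorem gives I = 0.74149 + (5.4)(0.47)² = 1.9343 kg·m².
Total I = 0.29889 + 0.63333 + 1.9343 = 2.8666 kg·m².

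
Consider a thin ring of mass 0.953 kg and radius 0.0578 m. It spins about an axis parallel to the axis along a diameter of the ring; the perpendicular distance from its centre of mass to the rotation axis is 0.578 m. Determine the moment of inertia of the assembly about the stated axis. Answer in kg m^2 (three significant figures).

0.320

I_cm = (1/2)MR² = (1/2)(0.953)(0.0578)² = 0.0015919 kg m^2; centre at d = 0.578 m, so the parallel axis theorem gives I = 0.0015919 + (0.953)(0.578)² = 0.31997 kg m^2.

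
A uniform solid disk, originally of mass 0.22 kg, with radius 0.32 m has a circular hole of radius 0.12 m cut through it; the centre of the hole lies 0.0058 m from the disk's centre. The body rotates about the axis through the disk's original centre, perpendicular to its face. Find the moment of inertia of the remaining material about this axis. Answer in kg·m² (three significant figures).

0.0110

Unpierced body about its centre: I₀ = (1/2)MR² = (1/2)(0.22)(0.32)² = 0.011264 kg·m².
The removed disk has mass m = M·(r/R)² = (0.22)(0.12/0.32)² = 0.030937 kg (same uniform areal density).
Its moment of inertia about the rotation axis (parallel-axis theorem): I_hole = (1/2)mr² + md² = (1/2)(0.030937)(0.12)² + (0.030937)(0.0058)² = 0.00022379 kg·m².
Treating the hole as negative mass, I = I₀ − I_hole = 0.011264 − 0.00022379 = 0.01104 kg·m².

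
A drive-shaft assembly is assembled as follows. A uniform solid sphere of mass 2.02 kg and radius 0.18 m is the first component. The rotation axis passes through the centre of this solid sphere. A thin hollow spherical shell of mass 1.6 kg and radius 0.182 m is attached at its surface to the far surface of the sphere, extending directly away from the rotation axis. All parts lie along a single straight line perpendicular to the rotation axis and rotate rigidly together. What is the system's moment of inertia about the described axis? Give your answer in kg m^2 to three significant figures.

0.271

Solid sphere: I_cm = (2/5)MR² = (2/5)(2.02)(0.18)² = 0.026179 kg m^2; axis through the centre, so I = 0.026179 kg m^2.
Spherical shell: I_cm = (2/3)MR² = (2/3)(1.6)(0.182)² = 0.035332 kg m^2; centre at d = 0.18 + 0.182 = 0.362 m, so I = I_cm + Md² gives I = 0.035332 + (1.6)(0.362)² = 0.245 kg m^2.
Total I = 0.026179 + 0.245 = 0.27118 kg m^2.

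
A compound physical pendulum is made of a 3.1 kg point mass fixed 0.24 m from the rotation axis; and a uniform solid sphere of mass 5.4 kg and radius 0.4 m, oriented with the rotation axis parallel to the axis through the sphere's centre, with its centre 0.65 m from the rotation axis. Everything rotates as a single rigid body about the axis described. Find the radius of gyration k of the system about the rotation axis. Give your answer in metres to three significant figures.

Point mass: I_cm = 0; centre at d = 0.24 m, so the parallel axis theorem gives I = 0 + (3.1)(0.24)² = 0.17856 kg m².
Solid sphere: I_cm = (2/5)MR² = (2/5)(5.4)(0.4)² = 0.3456 kg m²; centre at d = 0.65 m, so the parallel axis theorem gives I = 0.3456 + (5.4)(0.65)² = 2.6271 kg m².
Total I = 2.8057 kg m²; total mass M = 8.5 kg.
k = √(I/M) = √(2.8057/8.5) = 0.57452 m.

0.575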